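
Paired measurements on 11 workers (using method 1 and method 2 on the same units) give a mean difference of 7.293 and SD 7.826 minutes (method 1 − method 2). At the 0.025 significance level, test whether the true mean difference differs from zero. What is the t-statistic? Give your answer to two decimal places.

H0: μ_d = 0; H1: μ_d ≠ 0 (paired t-test on the differences, two-sided).
t = d̄/(s_d/√n) = 7.293/(7.826/√11) = 3.09
df = n − 1 = 10
Two-sided p-value ≈ 0.0114
Since p ≈ 0.0114 < α = 0.025, reject H0; the data support H1.

3.09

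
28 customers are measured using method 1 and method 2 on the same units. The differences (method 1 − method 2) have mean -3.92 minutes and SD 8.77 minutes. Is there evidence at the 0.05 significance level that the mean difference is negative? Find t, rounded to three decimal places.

-2.365

H0: μ_d = 0; H1: μ_d < 0 (paired t-test on the differences, left-tailed).
t = d̄/(s_d/√n) = -3.92/(8.77/√28) = -2.365
df = n − 1 = 27
p-value = P(T ≤ -2.365) ≈ 0.0127
Since p ≈ 0.0127 < α = 0.05, reject H0; the evidence is statistically significant.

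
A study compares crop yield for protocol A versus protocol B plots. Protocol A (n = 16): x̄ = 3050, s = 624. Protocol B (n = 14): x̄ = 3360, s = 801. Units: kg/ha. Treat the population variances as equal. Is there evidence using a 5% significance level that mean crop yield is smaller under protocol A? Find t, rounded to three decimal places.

-1.190

Let group 1 = protocol A, group 2 = protocol B. H0: μ_1 = μ_2; H1: μ_1 < μ_2 (two-sample pooled-variance t-test, left-tailed).
s_p² = [(16−1)·624² + (14−1)·801²]/(16+14−2) = 506480
t = (3050 − 3360)/√[506480·(1/16 + 1/14)] = -1.190
df = n₁ + n₂ − 2 = 28
p-value = P(T ≤ -1.190) ≈ 0.1220
Since p ≈ 0.1220 > α = 0.05, fail to reject H0; the evidence is not statistically significant.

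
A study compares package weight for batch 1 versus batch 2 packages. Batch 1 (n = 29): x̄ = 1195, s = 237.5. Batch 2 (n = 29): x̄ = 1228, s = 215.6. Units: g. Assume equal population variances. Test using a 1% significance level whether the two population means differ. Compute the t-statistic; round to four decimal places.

-0.5540

Let group 1 = batch 1, group 2 = batch 2. H0: μ_1 = μ_2; H1: μ_1 ≠ μ_2 (two-sample pooled-variance t-test, two-sided).
s_p² = [(29−1)·237.5² + (29−1)·215.6²]/(29+29−2) = 51444.8
t = (1195 − 1228)/√[51444.8·(1/29 + 1/29)] = -0.5540
df = n₁ + n₂ − 2 = 56
Two-sided p-value ≈ 0.582
Since p ≈ 0.582 > α = 0.01, fail to reject H0; the evidence is not statistically significant.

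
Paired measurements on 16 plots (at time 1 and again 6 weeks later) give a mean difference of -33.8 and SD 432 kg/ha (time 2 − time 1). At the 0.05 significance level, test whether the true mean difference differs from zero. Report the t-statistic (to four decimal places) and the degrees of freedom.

t = -0.3130, df = 15

H0: μ_d = 0; H1: μ_d ≠ 0 (paired t-test on the differences, two-sided).
t = d̄/(s_d/√n) = -33.8/(432/√16) = -0.3130
df = n − 1 = 15
Two-sided p-value ≈ 0.7586
Since p ≈ 0.7586 > α = 0.05, fail to reject H0; the evidence is not statistically significant.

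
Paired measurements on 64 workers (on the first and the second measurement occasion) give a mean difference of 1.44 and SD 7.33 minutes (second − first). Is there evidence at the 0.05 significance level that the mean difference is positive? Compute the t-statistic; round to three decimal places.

1.572

H0: μ_d = 0; H1: μ_d > 0 (paired t-test on the differences, right-tailed).
t = d̄/(s_d/√n) = 1.44/(7.33/√64) = 1.572
df = n − 1 = 63
p-value = P(T ≥ 1.572) ≈ 0.0605
Since p ≈ 0.0605 > α = 0.05, fail to reject H0; the data do not provide sufficient evidence against H0.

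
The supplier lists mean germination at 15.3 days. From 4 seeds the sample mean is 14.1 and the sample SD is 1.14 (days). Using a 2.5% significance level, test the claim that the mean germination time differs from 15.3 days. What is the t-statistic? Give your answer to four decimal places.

-2.1053

H0: μ = 15.3; H1: μ ≠ 15.3 (one-sample t-test, two-sided).
t = (x̄ − μ₀)/(s/√n) = (14.1 − 15.3)/(1.14/√4) = -2.1053
df = n − 1 = 3
Two-sided p-value ≈ 0.126
Since p ≈ 0.126 > α = 0.025, fail to reject H0; the evidence is not statistically significant.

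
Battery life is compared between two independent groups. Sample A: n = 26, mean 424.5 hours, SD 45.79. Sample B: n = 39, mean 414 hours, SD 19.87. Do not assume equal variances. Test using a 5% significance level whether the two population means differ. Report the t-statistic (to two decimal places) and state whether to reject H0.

Let group 1 = sample A, group 2 = sample B. H0: μ_1 = μ_2; H1: μ_1 ≠ μ_2 (Welch's two-sample t-test, two-sided).
t = (x̄_1 − x̄_2)/√(s_1²/n_1 + s_2²/n_2) = (424.5 − 414)/√(45.79²/26 + 19.87²/39) = 1.10
Welch–Satterthwaite df ≈ 31.35
Two-sided p-value ≈ 0.279
Since p ≈ 0.279 > α = 0.05, fail to reject H0; the data do not provide sufficient evidence against H0.

t = 1.10; fail to reject H0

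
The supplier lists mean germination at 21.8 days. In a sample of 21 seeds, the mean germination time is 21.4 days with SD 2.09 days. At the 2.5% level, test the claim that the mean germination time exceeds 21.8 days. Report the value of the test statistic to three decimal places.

-0.877

H0: μ = 21.8; H1: μ > 21.8 (one-sample t-test, right-tailed).
t = (x̄ − μ₀)/(s/√n) = (21.4 − 21.8)/(2.09/√21) = -0.877
df = n − 1 = 20
p-value = P(T ≥ -0.877) ≈ 0.805
Since p ≈ 0.805 > α = 0.025, fail to reject H0; the evidence is not statistically significant.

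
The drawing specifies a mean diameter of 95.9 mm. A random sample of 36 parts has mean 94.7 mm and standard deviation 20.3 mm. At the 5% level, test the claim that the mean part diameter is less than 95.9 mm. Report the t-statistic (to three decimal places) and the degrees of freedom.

H0: μ = 95.9; H1: μ < 95.9 (one-sample t-test, left-tailed).
t = (x̄ − μ₀)/(s/√n) = (94.7 − 95.9)/(20.3/√36) = -0.355
df = n − 1 = 35
p-value = P(T ≤ -0.355) ≈ 0.3625
Since p ≈ 0.3625 > α = 0.05, fail to reject H0; the evidence is not statistically significant.

t = -0.355, df = 35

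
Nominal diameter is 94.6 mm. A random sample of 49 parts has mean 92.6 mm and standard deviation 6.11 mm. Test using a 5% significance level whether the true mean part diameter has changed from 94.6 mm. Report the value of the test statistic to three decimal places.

-2.291

H0: μ = 94.6; H1: μ ≠ 94.6 (one-sample t-test, two-sided).
t = (x̄ − μ₀)/(s/√n) = (92.6 − 94.6)/(6.11/√49) = -2.291
df = n − 1 = 48
Two-sided p-value ≈ 0.026
Since p ≈ 0.026 < α = 0.05, reject H0; the data support H1.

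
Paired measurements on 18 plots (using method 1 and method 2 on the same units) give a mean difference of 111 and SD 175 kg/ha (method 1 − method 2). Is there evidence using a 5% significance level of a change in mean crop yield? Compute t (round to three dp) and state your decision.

H0: μ_d = 0; H1: μ_d ≠ 0 (paired t-test on the differences, two-sided).
t = d̄/(s_d/√n) = 111/(175/√18) = 2.691
df = n − 1 = 17
Two-sided p-value ≈ 0.0155
Since p ≈ 0.0155 < α = 0.05, reject H0; the evidence is statistically significant.

t = 2.691; reject H0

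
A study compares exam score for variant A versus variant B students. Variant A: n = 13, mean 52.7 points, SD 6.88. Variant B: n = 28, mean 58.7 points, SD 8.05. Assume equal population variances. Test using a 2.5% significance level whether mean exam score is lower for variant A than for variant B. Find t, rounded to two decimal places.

-2.32

Let group 1 = variant A, group 2 = variant B. H0: μ_1 = μ_2; H1: μ_1 < μ_2 (two-sample pooled-variance t-test, left-tailed).
s_p² = [(13−1)·6.88² + (28−1)·8.05²]/(13+28−2) = 59.4277
t = (52.7 − 58.7)/√[59.4277·(1/13 + 1/28)] = -2.32
df = n₁ + n₂ − 2 = 39
p-value = P(T ≤ -2.32) ≈ 0.013
Since p ≈ 0.013 < α = 0.025, reject H0; the data support H1.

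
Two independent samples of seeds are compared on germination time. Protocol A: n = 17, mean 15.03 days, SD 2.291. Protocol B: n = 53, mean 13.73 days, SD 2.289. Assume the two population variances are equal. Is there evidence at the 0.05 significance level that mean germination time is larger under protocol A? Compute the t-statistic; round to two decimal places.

Let group 1 = protocol A, group 2 = protocol B. H0: μ_1 = μ_2; H1: μ_1 > μ_2 (two-sample pooled-variance t-test, right-tailed).
s_p² = [(17−1)·2.291² + (53−1)·2.289²]/(17+53−2) = 5.24168
t = (15.03 − 13.73)/√[5.24168·(1/17 + 1/53)] = 2.04
df = n₁ + n₂ − 2 = 68
p-value = P(T ≥ 2.04) ≈ 0.0228
Since p ≈ 0.0228 < α = 0.05, reject H0; the evidence is statistically significant.

2.04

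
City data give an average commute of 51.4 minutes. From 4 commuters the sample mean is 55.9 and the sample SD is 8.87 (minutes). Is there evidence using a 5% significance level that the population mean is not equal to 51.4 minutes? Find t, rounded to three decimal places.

H0: μ = 51.4; H1: μ ≠ 51.4 (one-sample t-test, two-sided).
t = (x̄ − μ₀)/(s/√n) = (55.9 − 51.4)/(8.87/√4) = 1.015
df = n − 1 = 3
Two-sided p-value ≈ 0.3850
Since p ≈ 0.3850 > α = 0.05, fail to reject H0; the data do not provide sufficient evidence against H0.

1.015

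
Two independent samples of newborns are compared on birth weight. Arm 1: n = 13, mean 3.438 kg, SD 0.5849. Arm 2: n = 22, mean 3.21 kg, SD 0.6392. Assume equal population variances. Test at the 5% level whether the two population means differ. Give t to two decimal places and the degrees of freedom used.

t = 1.05, df = 33

Let group 1 = arm 1, group 2 = arm 2. H0: μ_1 = μ_2; H1: μ_1 ≠ μ_2 (two-sample pooled-variance t-test, two-sided).
s_p² = [(13−1)·0.5849² + (22−1)·0.6392²]/(13+22−2) = 0.384406
t = (3.438 − 3.21)/√[0.384406·(1/13 + 1/22)] = 1.05
df = n₁ + n₂ − 2 = 33
Two-sided p-value ≈ 0.3008
Since p ≈ 0.3008 > α = 0.05, fail to reject H0; the data do not provide sufficient evidence against H0.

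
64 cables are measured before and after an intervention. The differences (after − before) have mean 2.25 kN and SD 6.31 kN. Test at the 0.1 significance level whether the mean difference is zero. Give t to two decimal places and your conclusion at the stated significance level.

H0: μ_d = 0; H1: μ_d ≠ 0 (paired t-test on the differences, two-sided).
t = d̄/(s_d/√n) = 2.25/(6.31/√64) = 2.85
df = n − 1 = 63
Two-sided p-value ≈ 0.006
Since p ≈ 0.006 < α = 0.1, reject H0; the evidence is statistically significant.

t = 2.85; reject H0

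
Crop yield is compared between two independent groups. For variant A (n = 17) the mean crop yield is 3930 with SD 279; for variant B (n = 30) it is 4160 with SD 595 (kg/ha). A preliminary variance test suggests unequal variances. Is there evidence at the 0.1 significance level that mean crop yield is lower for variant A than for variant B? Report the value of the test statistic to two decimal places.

-1.80

Let group 1 = variant A, group 2 = variant B. H0: μ_1 = μ_2; H1: μ_1 < μ_2 (Welch's two-sample t-test, left-tailed).
t = (x̄_1 − x̄_2)/√(s_1²/n_1 + s_2²/n_2) = (3930 − 4160)/√(279²/17 + 595²/30) = -1.80
Welch–Satterthwaite df ≈ 43.89
p-value = P(T ≤ -1.80) ≈ 0.0396
Since p ≈ 0.0396 < α = 0.1, reject H0; the data support H1.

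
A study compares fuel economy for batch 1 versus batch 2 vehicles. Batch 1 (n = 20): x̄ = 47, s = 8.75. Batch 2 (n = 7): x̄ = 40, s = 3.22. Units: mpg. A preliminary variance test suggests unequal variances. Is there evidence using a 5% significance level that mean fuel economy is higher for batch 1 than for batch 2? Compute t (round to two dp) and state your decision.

t = 3.04; reject H0

Let group 1 = batch 1, group 2 = batch 2. H0: μ_1 = μ_2; H1: μ_1 > μ_2 (Welch's two-sample t-test, right-tailed).
t = (x̄_1 − x̄_2)/√(s_1²/n_1 + s_2²/n_2) = (47 − 40)/√(8.75²/20 + 3.22²/7) = 3.04
Welch–Satterthwaite df ≈ 24.79
p-value = P(T ≥ 3.04) ≈ 0.0028
Since p ≈ 0.0028 < α = 0.05, reject H0; the evidence is statistically significant.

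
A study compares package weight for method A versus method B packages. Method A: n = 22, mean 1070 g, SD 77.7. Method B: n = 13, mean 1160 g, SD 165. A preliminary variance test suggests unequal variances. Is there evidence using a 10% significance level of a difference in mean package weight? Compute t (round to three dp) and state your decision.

Let group 1 = method A, group 2 = method B. H0: μ_1 = μ_2; H1: μ_1 ≠ μ_2 (Welch's two-sample t-test, two-sided).
t = (x̄_1 − x̄_2)/√(s_1²/n_1 + s_2²/n_2) = (1070 − 1160)/√(77.7²/22 + 165²/13) = -1.849
Welch–Satterthwaite df ≈ 15.20
Two-sided p-value ≈ 0.0840
Since p ≈ 0.0840 < α = 0.1, reject H0; the evidence is statistically significant.

t = -1.849; reject H0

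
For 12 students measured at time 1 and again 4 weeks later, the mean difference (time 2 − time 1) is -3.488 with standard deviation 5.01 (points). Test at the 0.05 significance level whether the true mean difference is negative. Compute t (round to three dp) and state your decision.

t = -2.412; reject H0

H0: μ_d = 0; H1: μ_d < 0 (paired t-test on the differences, left-tailed).
t = d̄/(s_d/√n) = -3.488/(5.01/√12) = -2.412
df = n − 1 = 11
p-value = P(T ≤ -2.412) ≈ 0.0173
Since p ≈ 0.0173 < α = 0.05, reject H0; the evidence is statistically significant.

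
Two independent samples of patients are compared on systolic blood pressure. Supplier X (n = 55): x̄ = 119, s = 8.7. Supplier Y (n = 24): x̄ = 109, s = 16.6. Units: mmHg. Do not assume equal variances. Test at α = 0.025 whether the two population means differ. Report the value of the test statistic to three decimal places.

Let group 1 = supplier X, group 2 = supplier Y. H0: μ_1 = μ_2; H1: μ_1 ≠ μ_2 (Welch's two-sample t-test, two-sided).
t = (x̄_1 − x̄_2)/√(s_1²/n_1 + s_2²/n_2) = (119 − 109)/√(8.7²/55 + 16.6²/24) = 2.789
Welch–Satterthwaite df ≈ 28.67
Two-sided p-value ≈ 0.0093
Since p ≈ 0.0093 < α = 0.025, reject H0; the evidence is statistically significant.

2.789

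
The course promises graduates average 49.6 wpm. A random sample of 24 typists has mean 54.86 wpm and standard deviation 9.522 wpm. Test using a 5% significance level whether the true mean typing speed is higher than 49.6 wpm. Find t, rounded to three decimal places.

H0: μ = 49.6; H1: μ > 49.6 (one-sample t-test, right-tailed).
t = (x̄ − μ₀)/(s/√n) = (54.86 − 49.6)/(9.522/√24) = 2.706
df = n − 1 = 23
p-value = P(T ≥ 2.706) ≈ 0.006
Since p ≈ 0.006 < α = 0.05, reject H0; the data support H1.

2.706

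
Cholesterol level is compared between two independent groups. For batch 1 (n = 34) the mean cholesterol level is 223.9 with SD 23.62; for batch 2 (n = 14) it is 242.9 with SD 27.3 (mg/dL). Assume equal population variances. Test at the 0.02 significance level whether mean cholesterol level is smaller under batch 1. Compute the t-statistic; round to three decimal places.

Let group 1 = batch 1, group 2 = batch 2. H0: μ_1 = μ_2; H1: μ_1 < μ_2 (two-sample pooled-variance t-test, left-tailed).
s_p² = [(34−1)·23.62² + (14−1)·27.3²]/(34+14−2) = 610.861
t = (223.9 − 242.9)/√[610.861·(1/34 + 1/14)] = -2.421
df = n₁ + n₂ − 2 = 46
p-value = P(T ≤ -2.421) ≈ 0.0097
Since p ≈ 0.0097 < α = 0.02, reject H0; the data support H1.

-2.421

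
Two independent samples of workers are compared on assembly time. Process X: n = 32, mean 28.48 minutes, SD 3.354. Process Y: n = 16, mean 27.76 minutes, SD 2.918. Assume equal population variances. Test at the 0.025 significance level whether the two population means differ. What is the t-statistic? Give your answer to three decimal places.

0.731

Let group 1 = process X, group 2 = process Y. H0: μ_1 = μ_2; H1: μ_1 ≠ μ_2 (two-sample pooled-variance t-test, two-sided).
s_p² = [(32−1)·3.354² + (16−1)·2.918²]/(32+16−2) = 10.3576
t = (28.48 − 27.76)/√[10.3576·(1/32 + 1/16)] = 0.731
df = n₁ + n₂ − 2 = 46
Two-sided p-value ≈ 0.469
Since p ≈ 0.469 > α = 0.025, fail to reject H0; the data do not provide sufficient evidence against H0.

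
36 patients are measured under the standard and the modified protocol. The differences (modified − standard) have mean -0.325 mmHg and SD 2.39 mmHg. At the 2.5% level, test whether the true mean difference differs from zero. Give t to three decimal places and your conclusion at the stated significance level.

t = -0.816; fail to reject H0

H0: μ_d = 0; H1: μ_d ≠ 0 (paired t-test on the differences, two-sided).
t = d̄/(s_d/√n) = -0.325/(2.39/√36) = -0.816
df = n − 1 = 35
Two-sided p-value ≈ 0.4201
Since p ≈ 0.4201 > α = 0.025, fail to reject H0; the evidence is not statistically significant.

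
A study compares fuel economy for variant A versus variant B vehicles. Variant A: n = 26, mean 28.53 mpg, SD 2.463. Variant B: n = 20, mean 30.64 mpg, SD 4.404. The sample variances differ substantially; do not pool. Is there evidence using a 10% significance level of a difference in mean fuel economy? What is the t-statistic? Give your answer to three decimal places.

-1.924

Let group 1 = variant A, group 2 = variant B. H0: μ_1 = μ_2; H1: μ_1 ≠ μ_2 (Welch's two-sample t-test, two-sided).
t = (x̄_1 − x̄_2)/√(s_1²/n_1 + s_2²/n_2) = (28.53 − 30.64)/√(2.463²/26 + 4.404²/20) = -1.924
Welch–Satterthwaite df ≈ 28.01
Two-sided p-value ≈ 0.0646
Since p ≈ 0.0646 < α = 0.1, reject H0; the evidence is statistically significant.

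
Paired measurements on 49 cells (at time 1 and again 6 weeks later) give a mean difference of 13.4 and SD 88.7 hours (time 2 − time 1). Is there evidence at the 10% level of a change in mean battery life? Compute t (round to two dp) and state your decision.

H0: μ_d = 0; H1: μ_d ≠ 0 (paired t-test on the differences, two-sided).
t = d̄/(s_d/√n) = 13.4/(88.7/√49) = 1.06
df = n − 1 = 48
Two-sided p-value ≈ 0.2956
Since p ≈ 0.2956 > α = 0.1, fail to reject H0; the evidence is not statistically significant.

t = 1.06; fail to reject H0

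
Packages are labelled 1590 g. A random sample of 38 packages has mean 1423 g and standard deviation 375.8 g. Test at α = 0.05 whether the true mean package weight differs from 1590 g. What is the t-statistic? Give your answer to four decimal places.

-2.7394

H0: μ = 1590; H1: μ ≠ 1590 (one-sample t-test, two-sided).
t = (x̄ − μ₀)/(s/√n) = (1423 − 1590)/(375.8/√38) = -2.7394
df = n − 1 = 37
Two-sided p-value ≈ 0.009
Since p ≈ 0.009 < α = 0.05, reject H0; the evidence is statistically significant.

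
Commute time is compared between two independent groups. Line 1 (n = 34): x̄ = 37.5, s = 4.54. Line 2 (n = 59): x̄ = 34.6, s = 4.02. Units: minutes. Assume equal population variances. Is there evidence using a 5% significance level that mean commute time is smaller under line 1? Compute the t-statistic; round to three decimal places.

Let group 1 = line 1, group 2 = line 2. H0: μ_1 = μ_2; H1: μ_1 < μ_2 (two-sample pooled-variance t-test, left-tailed).
s_p² = [(34−1)·4.54² + (59−1)·4.02²]/(34+59−2) = 17.7746
t = (37.5 − 34.6)/√[17.7746·(1/34 + 1/59)] = 3.195
df = n₁ + n₂ − 2 = 91
p-value = P(T ≤ 3.195) ≈ 0.999
Since p ≈ 0.999 > α = 0.05, fail to reject H0; the evidence is not statistically significant.

3.195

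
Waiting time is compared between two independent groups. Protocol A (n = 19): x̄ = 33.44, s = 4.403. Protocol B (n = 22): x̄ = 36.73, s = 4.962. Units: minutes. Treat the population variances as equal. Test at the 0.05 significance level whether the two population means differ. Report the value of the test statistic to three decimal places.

Let group 1 = protocol A, group 2 = protocol B. H0: μ_1 = μ_2; H1: μ_1 ≠ μ_2 (two-sample pooled-variance t-test, two-sided).
s_p² = [(19−1)·4.403² + (22−1)·4.962²]/(19+22−2) = 22.2053
t = (33.44 − 36.73)/√[22.2053·(1/19 + 1/22)] = -2.229
df = n₁ + n₂ − 2 = 39
Two-sided p-value ≈ 0.0316
Since p ≈ 0.0316 < α = 0.05, reject H0; the data support H1.

-2.229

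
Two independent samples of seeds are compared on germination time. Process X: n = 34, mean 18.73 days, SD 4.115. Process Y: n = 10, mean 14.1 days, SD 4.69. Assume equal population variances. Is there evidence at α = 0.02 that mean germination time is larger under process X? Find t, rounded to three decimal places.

Let group 1 = process X, group 2 = process Y. H0: μ_1 = μ_2; H1: μ_1 > μ_2 (two-sample pooled-variance t-test, right-tailed).
s_p² = [(34−1)·4.115² + (10−1)·4.69²]/(34+10−2) = 18.0181
t = (18.73 − 14.1)/√[18.0181·(1/34 + 1/10)] = 3.032
df = n₁ + n₂ − 2 = 42
p-value = P(T ≥ 3.032) ≈ 0.0021
Since p ≈ 0.0021 < α = 0.02, reject H0; the data support H1.

3.032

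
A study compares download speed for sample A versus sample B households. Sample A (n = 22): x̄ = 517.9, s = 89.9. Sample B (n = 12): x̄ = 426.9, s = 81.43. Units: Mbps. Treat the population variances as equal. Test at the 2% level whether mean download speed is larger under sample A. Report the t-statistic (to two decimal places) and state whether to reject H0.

t = 2.91; reject H0

Let group 1 = sample A, group 2 = sample B. H0: μ_1 = μ_2; H1: μ_1 > μ_2 (two-sample pooled-variance t-test, right-tailed).
s_p² = [(22−1)·89.9² + (12−1)·81.43²]/(22+12−2) = 7583.17
t = (517.9 − 426.9)/√[7583.17·(1/22 + 1/12)] = 2.91
df = n₁ + n₂ − 2 = 32
p-value = P(T ≥ 2.91) ≈ 0.003
Since p ≈ 0.003 < α = 0.02, reject H0; the data support H1.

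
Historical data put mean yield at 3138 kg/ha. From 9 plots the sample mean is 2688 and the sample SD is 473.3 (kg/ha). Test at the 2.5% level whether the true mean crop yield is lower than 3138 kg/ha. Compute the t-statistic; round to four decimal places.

-2.8523

H0: μ = 3138; H1: μ < 3138 (one-sample t-test, left-tailed).
t = (x̄ − μ₀)/(s/√n) = (2688 − 3138)/(473.3/√9) = -2.8523
df = n − 1 = 8
p-value = P(T ≤ -2.8523) ≈ 0.011
Since p ≈ 0.011 < α = 0.025, reject H0; the evidence is statistically significant.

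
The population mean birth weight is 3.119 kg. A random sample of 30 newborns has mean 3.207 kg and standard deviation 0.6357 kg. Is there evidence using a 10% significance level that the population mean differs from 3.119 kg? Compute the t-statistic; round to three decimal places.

0.758

H0: μ = 3.119; H1: μ ≠ 3.119 (one-sample t-test, two-sided).
t = (x̄ − μ₀)/(s/√n) = (3.207 − 3.119)/(0.6357/√30) = 0.758
df = n − 1 = 29
Two-sided p-value ≈ 0.4544
Since p ≈ 0.4544 > α = 0.1, fail to reject H0; the evidence is not statistically significant.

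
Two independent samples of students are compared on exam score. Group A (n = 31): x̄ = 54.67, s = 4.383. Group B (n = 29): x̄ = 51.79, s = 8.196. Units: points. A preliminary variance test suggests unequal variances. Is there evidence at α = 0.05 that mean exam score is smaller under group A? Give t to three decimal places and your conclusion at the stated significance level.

t = 1.681; fail to reject H0

Let group 1 = group A, group 2 = group B. H0: μ_1 = μ_2; H1: μ_1 < μ_2 (Welch's two-sample t-test, left-tailed).
t = (x̄_1 − x̄_2)/√(s_1²/n_1 + s_2²/n_2) = (54.67 − 51.79)/√(4.383²/31 + 8.196²/29) = 1.681
Welch–Satterthwaite df ≈ 42.17
p-value = P(T ≤ 1.681) ≈ 0.950
Since p ≈ 0.950 > α = 0.05, fail to reject H0; the evidence is not statistically significant.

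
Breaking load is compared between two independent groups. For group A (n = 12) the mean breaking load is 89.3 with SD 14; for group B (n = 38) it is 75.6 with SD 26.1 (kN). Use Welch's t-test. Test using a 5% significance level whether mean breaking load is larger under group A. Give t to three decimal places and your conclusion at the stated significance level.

Let group 1 = group A, group 2 = group B. H0: μ_1 = μ_2; H1: μ_1 > μ_2 (Welch's two-sample t-test, right-tailed).
t = (x̄_1 − x̄_2)/√(s_1²/n_1 + s_2²/n_2) = (89.3 − 75.6)/√(14²/12 + 26.1²/38) = 2.341
Welch–Satterthwaite df ≈ 35.63
p-value = P(T ≥ 2.341) ≈ 0.012
Since p ≈ 0.012 < α = 0.05, reject H0; the evidence is statistically significant.

t = 2.341; reject H0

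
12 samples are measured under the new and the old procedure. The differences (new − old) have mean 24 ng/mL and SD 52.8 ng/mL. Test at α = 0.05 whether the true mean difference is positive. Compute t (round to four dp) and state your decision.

H0: μ_d = 0; H1: μ_d > 0 (paired t-test on the differences, right-tailed).
t = d̄/(s_d/√n) = 24/(52.8/√12) = 1.5746
df = n − 1 = 11
p-value = P(T ≥ 1.5746) ≈ 0.0718
Since p ≈ 0.0718 > α = 0.05, fail to reject H0; the data do not provide sufficient evidence against H0.

t = 1.5746; fail to reject H0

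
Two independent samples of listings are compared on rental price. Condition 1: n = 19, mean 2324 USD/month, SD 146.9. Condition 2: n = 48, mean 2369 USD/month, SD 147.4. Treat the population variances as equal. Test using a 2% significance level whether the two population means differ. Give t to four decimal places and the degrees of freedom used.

Let group 1 = condition 1, group 2 = condition 2. H0: μ_1 = μ_2; H1: μ_1 ≠ μ_2 (two-sample pooled-variance t-test, two-sided).
s_p² = [(19−1)·146.9² + (48−1)·147.4²]/(19+48−2) = 21686
t = (2324 − 2369)/√[21686·(1/19 + 1/48)] = -1.1274
df = n₁ + n₂ − 2 = 65
Two-sided p-value ≈ 0.2637
Since p ≈ 0.2637 > α = 0.02, fail to reject H0; the evidence is not statistically significant.

t = -1.1274, df = 65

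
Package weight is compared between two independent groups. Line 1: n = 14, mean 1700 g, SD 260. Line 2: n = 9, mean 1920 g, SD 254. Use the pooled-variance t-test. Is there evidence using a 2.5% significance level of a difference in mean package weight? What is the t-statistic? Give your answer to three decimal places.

Let group 1 = line 1, group 2 = line 2. H0: μ_1 = μ_2; H1: μ_1 ≠ μ_2 (two-sample pooled-variance t-test, two-sided).
s_p² = [(14−1)·260² + (9−1)·254²]/(14+9−2) = 66425.1
t = (1700 − 1920)/√[66425.1·(1/14 + 1/9)] = -1.998
df = n₁ + n₂ − 2 = 21
Two-sided p-value ≈ 0.0588
Since p ≈ 0.0588 > α = 0.025, fail to reject H0; the data do not provide sufficient evidence against H0.

-1.998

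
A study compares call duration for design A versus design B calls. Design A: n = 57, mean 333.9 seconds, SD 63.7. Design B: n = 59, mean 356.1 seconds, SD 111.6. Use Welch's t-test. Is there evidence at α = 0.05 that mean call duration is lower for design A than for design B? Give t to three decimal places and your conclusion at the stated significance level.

t = -1.321; fail to reject H0

Let group 1 = design A, group 2 = design B. H0: μ_1 = μ_2; H1: μ_1 < μ_2 (Welch's two-sample t-test, left-tailed).
t = (x̄_1 − x̄_2)/√(s_1²/n_1 + s_2²/n_2) = (333.9 − 356.1)/√(63.7²/57 + 111.6²/59) = -1.321
Welch–Satterthwaite df ≈ 92.79
p-value = P(T ≤ -1.321) ≈ 0.0948
Since p ≈ 0.0948 > α = 0.05, fail to reject H0; the data do not provide sufficient evidence against H0.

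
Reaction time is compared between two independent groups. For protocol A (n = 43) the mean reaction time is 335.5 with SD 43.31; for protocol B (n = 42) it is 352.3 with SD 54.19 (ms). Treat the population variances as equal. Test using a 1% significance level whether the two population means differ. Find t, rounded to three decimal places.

Let group 1 = protocol A, group 2 = protocol B. H0: μ_1 = μ_2; H1: μ_1 ≠ μ_2 (two-sample pooled-variance t-test, two-sided).
s_p² = [(43−1)·43.31² + (42−1)·54.19²]/(43+42−2) = 2399.77
t = (335.5 − 352.3)/√[2399.77·(1/43 + 1/42)] = -1.581
df = n₁ + n₂ − 2 = 83
Two-sided p-value ≈ 0.1177
Since p ≈ 0.1177 > α = 0.01, fail to reject H0; the data do not provide sufficient evidence against H0.

-1.581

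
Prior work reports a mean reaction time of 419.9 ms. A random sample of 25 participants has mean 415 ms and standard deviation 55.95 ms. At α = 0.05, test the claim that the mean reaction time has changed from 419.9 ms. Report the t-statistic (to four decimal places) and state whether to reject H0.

t = -0.4379; fail to reject H0

H0: μ = 419.9; H1: μ ≠ 419.9 (one-sample t-test, two-sided).
t = (x̄ − μ₀)/(s/√n) = (415 − 419.9)/(55.95/√25) = -0.4379
df = n − 1 = 24
Two-sided p-value ≈ 0.665
Since p ≈ 0.665 > α = 0.05, fail to reject H0; the data do not provide sufficient evidence against H0.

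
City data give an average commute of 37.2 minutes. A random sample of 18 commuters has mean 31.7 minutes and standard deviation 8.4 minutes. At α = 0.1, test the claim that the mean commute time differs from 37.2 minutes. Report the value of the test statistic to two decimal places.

-2.78

H0: μ = 37.2; H1: μ ≠ 37.2 (one-sample t-test, two-sided).
t = (x̄ − μ₀)/(s/√n) = (31.7 − 37.2)/(8.4/√18) = -2.78
df = n − 1 = 17
Two-sided p-value ≈ 0.013
Since p ≈ 0.013 < α = 0.1, reject H0; the evidence is statistically significant.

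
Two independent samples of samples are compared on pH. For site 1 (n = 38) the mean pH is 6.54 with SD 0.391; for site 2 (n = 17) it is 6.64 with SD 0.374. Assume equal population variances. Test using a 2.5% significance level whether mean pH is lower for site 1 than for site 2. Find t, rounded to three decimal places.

-0.888

Let group 1 = site 1, group 2 = site 2. H0: μ_1 = μ_2; H1: μ_1 < μ_2 (two-sample pooled-variance t-test, left-tailed).
s_p² = [(38−1)·0.391² + (17−1)·0.374²]/(38+17−2) = 0.148955
t = (6.54 − 6.64)/√[0.148955·(1/38 + 1/17)] = -0.888
df = n₁ + n₂ − 2 = 53
p-value = P(T ≤ -0.888) ≈ 0.189
Since p ≈ 0.189 > α = 0.025, fail to reject H0; the data do not provide sufficient evidence against H0.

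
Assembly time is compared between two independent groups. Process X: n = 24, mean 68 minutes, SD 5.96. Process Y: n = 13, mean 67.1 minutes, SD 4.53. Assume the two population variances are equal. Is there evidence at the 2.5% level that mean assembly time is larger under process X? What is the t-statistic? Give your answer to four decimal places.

0.4742

Let group 1 = process X, group 2 = process Y. H0: μ_1 = μ_2; H1: μ_1 > μ_2 (two-sample pooled-variance t-test, right-tailed).
s_p² = [(24−1)·5.96² + (13−1)·4.53²]/(24+13−2) = 30.3785
t = (68 − 67.1)/√[30.3785·(1/24 + 1/13)] = 0.4742
df = n₁ + n₂ − 2 = 35
p-value = P(T ≥ 0.4742) ≈ 0.3192
Since p ≈ 0.3192 > α = 0.025, fail to reject H0; the evidence is not statistically significant.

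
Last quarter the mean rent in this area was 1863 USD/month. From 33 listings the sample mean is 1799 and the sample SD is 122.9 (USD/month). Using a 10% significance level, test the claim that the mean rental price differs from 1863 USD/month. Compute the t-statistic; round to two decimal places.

H0: μ = 1863; H1: μ ≠ 1863 (one-sample t-test, two-sided).
t = (x̄ − μ₀)/(s/√n) = (1799 − 1863)/(122.9/√33) = -2.99
df = n − 1 = 32
Two-sided p-value ≈ 0.0053
Since p ≈ 0.0053 < α = 0.1, reject H0; the data support H1.

-2.99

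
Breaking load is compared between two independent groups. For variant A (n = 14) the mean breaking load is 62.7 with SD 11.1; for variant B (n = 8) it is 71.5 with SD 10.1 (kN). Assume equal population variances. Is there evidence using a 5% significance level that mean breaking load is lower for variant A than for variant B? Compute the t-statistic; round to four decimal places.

-1.8452

Let group 1 = variant A, group 2 = variant B. H0: μ_1 = μ_2; H1: μ_1 < μ_2 (two-sample pooled-variance t-test, left-tailed).
s_p² = [(14−1)·11.1² + (8−1)·10.1²]/(14+8−2) = 115.79
t = (62.7 − 71.5)/√[115.79·(1/14 + 1/8)] = -1.8452
df = n₁ + n₂ − 2 = 20
p-value = P(T ≤ -1.8452) ≈ 0.040
Since p ≈ 0.040 < α = 0.05, reject H0; the data support H1.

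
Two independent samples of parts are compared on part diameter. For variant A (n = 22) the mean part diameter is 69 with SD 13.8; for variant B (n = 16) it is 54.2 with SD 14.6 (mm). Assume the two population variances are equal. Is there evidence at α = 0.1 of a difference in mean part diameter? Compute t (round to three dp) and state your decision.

t = 3.186; reject H0

Let group 1 = variant A, group 2 = variant B. H0: μ_1 = μ_2; H1: μ_1 ≠ μ_2 (two-sample pooled-variance t-test, two-sided).
s_p² = [(22−1)·13.8² + (16−1)·14.6²]/(22+16−2) = 199.907
t = (69 − 54.2)/√[199.907·(1/22 + 1/16)] = 3.186
df = n₁ + n₂ − 2 = 36
Two-sided p-value ≈ 0.0030
Since p ≈ 0.0030 < α = 0.1, reject H0; the evidence is statistically significant.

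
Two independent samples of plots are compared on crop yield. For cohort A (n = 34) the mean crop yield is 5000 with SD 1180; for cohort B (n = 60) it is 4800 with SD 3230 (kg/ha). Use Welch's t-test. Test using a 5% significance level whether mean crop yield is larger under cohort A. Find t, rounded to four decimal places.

0.4315

Let group 1 = cohort A, group 2 = cohort B. H0: μ_1 = μ_2; H1: μ_1 > μ_2 (Welch's two-sample t-test, right-tailed).
t = (x̄_1 − x̄_2)/√(s_1²/n_1 + s_2²/n_2) = (5000 − 4800)/√(1180²/34 + 3230²/60) = 0.4315
Welch–Satterthwaite df ≈ 81.94
p-value = P(T ≥ 0.4315) ≈ 0.3336
Since p ≈ 0.3336 > α = 0.05, fail to reject H0; the data do not provide sufficient evidence against H0.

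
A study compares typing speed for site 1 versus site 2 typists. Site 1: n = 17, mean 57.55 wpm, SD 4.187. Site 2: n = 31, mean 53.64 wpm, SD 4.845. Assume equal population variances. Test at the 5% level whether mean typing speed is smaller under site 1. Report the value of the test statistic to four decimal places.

2.8002

Let group 1 = site 1, group 2 = site 2. H0: μ_1 = μ_2; H1: μ_1 < μ_2 (two-sample pooled-variance t-test, left-tailed).
s_p² = [(17−1)·4.187² + (31−1)·4.845²]/(17+31−2) = 21.4069
t = (57.55 − 53.64)/√[21.4069·(1/17 + 1/31)] = 2.8002
df = n₁ + n₂ − 2 = 46
p-value = P(T ≤ 2.8002) ≈ 0.996
Since p ≈ 0.996 > α = 0.05, fail to reject H0; the evidence is not statistically significant.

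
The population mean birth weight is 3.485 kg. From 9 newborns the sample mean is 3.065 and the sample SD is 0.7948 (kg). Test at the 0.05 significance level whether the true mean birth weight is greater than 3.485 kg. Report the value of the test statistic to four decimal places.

H0: μ = 3.485; H1: μ > 3.485 (one-sample t-test, right-tailed).
t = (x̄ − μ₀)/(s/√n) = (3.065 − 3.485)/(0.7948/√9) = -1.5853
df = n − 1 = 8
p-value = P(T ≥ -1.5853) ≈ 0.9242
Since p ≈ 0.9242 > α = 0.05, fail to reject H0; the data do not provide sufficient evidence against H0.

-1.5853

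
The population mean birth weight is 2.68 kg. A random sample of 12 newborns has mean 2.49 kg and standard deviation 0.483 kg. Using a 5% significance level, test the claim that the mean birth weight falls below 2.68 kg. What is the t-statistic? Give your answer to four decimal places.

H0: μ = 2.68; H1: μ < 2.68 (one-sample t-test, left-tailed).
t = (x̄ − μ₀)/(s/√n) = (2.49 − 2.68)/(0.483/√12) = -1.3627
df = n − 1 = 11
p-value = P(T ≤ -1.3627) ≈ 0.100
Since p ≈ 0.100 > α = 0.05, fail to reject H0; the data do not provide sufficient evidence against H0.

-1.3627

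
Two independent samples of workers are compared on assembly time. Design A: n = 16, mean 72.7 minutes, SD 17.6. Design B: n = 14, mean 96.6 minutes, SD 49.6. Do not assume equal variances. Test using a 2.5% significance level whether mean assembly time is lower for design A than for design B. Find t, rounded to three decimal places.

-1.711

Let group 1 = design A, group 2 = design B. H0: μ_1 = μ_2; H1: μ_1 < μ_2 (Welch's two-sample t-test, left-tailed).
t = (x̄_1 − x̄_2)/√(s_1²/n_1 + s_2²/n_2) = (72.7 − 96.6)/√(17.6²/16 + 49.6²/14) = -1.711
Welch–Satterthwaite df ≈ 15.86
p-value = P(T ≤ -1.711) ≈ 0.053
Since p ≈ 0.053 > α = 0.025, fail to reject H0; the evidence is not statistically significant.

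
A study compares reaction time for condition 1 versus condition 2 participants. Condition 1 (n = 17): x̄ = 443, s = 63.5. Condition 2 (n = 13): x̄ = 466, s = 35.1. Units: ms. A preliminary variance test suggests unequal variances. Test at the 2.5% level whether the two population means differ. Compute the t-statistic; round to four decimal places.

Let group 1 = condition 1, group 2 = condition 2. H0: μ_1 = μ_2; H1: μ_1 ≠ μ_2 (Welch's two-sample t-test, two-sided).
t = (x̄_1 − x̄_2)/√(s_1²/n_1 + s_2²/n_2) = (443 − 466)/√(63.5²/17 + 35.1²/13) = -1.2624
Welch–Satterthwaite df ≈ 25.84
Two-sided p-value ≈ 0.218
Since p ≈ 0.218 > α = 0.025, fail to reject H0; the evidence is not statistically significant.

-1.2624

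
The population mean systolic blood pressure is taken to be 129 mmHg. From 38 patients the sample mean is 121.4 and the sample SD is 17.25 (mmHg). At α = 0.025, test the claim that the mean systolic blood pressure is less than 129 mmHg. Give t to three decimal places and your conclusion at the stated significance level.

H0: μ = 129; H1: μ < 129 (one-sample t-test, left-tailed).
t = (x̄ − μ₀)/(s/√n) = (121.4 − 129)/(17.25/√38) = -2.716
df = n − 1 = 37
p-value = P(T ≤ -2.716) ≈ 0.0050
Since p ≈ 0.0050 < α = 0.025, reject H0; the evidence is statistically significant.

t = -2.716; reject H0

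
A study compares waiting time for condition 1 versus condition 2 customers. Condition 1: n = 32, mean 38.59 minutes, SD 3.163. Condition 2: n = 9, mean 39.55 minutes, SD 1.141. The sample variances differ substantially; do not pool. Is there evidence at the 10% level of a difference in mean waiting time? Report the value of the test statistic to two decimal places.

Let group 1 = condition 1, group 2 = condition 2. H0: μ_1 = μ_2; H1: μ_1 ≠ μ_2 (Welch's two-sample t-test, two-sided).
t = (x̄_1 − x̄_2)/√(s_1²/n_1 + s_2²/n_2) = (38.59 − 39.55)/√(3.163²/32 + 1.141²/9) = -1.42
Welch–Satterthwaite df ≈ 36.25
Two-sided p-value ≈ 0.164
Since p ≈ 0.164 > α = 0.1, fail to reject H0; the data do not provide sufficient evidence against H0.

-1.42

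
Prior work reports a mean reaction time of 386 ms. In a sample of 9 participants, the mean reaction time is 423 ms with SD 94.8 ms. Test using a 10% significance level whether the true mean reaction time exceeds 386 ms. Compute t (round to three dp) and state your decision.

t = 1.171; fail to reject H0

H0: μ = 386; H1: μ > 386 (one-sample t-test, right-tailed).
t = (x̄ − μ₀)/(s/√n) = (423 − 386)/(94.8/√9) = 1.171
df = n − 1 = 8
p-value = P(T ≥ 1.171) ≈ 0.138
Since p ≈ 0.138 > α = 0.1, fail to reject H0; the evidence is not statistically significant.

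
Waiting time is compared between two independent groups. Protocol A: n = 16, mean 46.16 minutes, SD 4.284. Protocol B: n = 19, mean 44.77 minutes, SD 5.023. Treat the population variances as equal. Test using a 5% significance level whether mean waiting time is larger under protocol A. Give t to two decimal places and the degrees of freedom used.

t = 0.87, df = 33

Let group 1 = protocol A, group 2 = protocol B. H0: μ_1 = μ_2; H1: μ_1 > μ_2 (two-sample pooled-variance t-test, right-tailed).
s_p² = [(16−1)·4.284² + (19−1)·5.023²]/(16+19−2) = 22.1042
t = (46.16 − 44.77)/√[22.1042·(1/16 + 1/19)] = 0.87
df = n₁ + n₂ − 2 = 33
p-value = P(T ≥ 0.87) ≈ 0.1949
Since p ≈ 0.1949 > α = 0.05, fail to reject H0; the data do not provide sufficient evidence against H0.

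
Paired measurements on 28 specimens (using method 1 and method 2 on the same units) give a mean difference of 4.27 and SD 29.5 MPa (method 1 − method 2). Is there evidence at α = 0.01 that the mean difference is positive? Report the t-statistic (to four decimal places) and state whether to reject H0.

H0: μ_d = 0; H1: μ_d > 0 (paired t-test on the differences, right-tailed).
t = d̄/(s_d/√n) = 4.27/(29.5/√28) = 0.7659
df = n − 1 = 27
p-value = P(T ≥ 0.7659) ≈ 0.225
Since p ≈ 0.225 > α = 0.01, fail to reject H0; the data do not provide sufficient evidence against H0.

t = 0.7659; fail to reject H0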